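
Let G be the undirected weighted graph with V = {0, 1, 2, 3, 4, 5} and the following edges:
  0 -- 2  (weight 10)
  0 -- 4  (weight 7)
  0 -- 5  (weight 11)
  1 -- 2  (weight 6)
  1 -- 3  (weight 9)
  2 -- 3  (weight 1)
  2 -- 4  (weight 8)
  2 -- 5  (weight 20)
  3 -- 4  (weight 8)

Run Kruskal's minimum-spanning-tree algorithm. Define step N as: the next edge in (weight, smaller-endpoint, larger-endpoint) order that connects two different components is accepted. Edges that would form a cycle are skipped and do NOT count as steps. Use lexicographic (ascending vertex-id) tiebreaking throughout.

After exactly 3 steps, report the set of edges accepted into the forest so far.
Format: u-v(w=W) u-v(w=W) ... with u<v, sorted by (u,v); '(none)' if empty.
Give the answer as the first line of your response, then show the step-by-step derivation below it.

0-4(w=7) 1-2(w=6) 2-3(w=1)

step 1: add edge 2-3 (w=1); MST = {2-3(w=1)}
step 2: add edge 1-2 (w=6); MST = {1-2(w=6) 2-3(w=1)}
step 3: add edge 0-4 (w=7); MST = {0-4(w=7) 1-2(w=6) 2-3(w=1)}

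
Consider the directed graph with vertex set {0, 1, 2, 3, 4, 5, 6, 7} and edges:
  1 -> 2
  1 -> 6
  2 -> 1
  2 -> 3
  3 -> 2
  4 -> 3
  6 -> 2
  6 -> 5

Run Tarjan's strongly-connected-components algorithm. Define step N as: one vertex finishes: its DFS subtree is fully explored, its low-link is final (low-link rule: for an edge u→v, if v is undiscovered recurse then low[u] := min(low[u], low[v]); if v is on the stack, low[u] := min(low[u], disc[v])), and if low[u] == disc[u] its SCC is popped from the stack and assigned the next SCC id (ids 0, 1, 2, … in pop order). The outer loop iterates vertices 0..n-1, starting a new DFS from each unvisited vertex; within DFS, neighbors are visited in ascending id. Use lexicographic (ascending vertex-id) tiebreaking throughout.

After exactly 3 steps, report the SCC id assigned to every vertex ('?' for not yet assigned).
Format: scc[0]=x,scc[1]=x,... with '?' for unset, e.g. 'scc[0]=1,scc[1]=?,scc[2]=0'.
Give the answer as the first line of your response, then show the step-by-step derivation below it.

scc[0]=0,scc[1]=?,scc[2]=?,scc[3]=?,scc[4]=?,scc[5]=?,scc[6]=?,scc[7]=?

step 1: low=(low[0]=0,low[1]=?,low[2]=?,low[3]=?,low[4]=?,low[5]=?,low[6]=?,low[7]=?); scc=(scc[0]=0,scc[1]=?,scc[2]=?,scc[3]=?,scc[4]=?,scc[5]=?,scc[6]=?,scc[7]=?)
step 2: low=(low[0]=0,low[1]=1,low[2]=1,low[3]=2,low[4]=?,low[5]=?,low[6]=?,low[7]=?); scc=(scc[0]=0,scc[1]=?,scc[2]=?,scc[3]=?,scc[4]=?,scc[5]=?,scc[6]=?,scc[7]=?)
step 3: low=(low[0]=0,low[1]=1,low[2]=1,low[3]=2,low[4]=?,low[5]=?,low[6]=?,low[7]=?); scc=(scc[0]=0,scc[1]=?,scc[2]=?,scc[3]=?,scc[4]=?,scc[5]=?,scc[6]=?,scc[7]=?)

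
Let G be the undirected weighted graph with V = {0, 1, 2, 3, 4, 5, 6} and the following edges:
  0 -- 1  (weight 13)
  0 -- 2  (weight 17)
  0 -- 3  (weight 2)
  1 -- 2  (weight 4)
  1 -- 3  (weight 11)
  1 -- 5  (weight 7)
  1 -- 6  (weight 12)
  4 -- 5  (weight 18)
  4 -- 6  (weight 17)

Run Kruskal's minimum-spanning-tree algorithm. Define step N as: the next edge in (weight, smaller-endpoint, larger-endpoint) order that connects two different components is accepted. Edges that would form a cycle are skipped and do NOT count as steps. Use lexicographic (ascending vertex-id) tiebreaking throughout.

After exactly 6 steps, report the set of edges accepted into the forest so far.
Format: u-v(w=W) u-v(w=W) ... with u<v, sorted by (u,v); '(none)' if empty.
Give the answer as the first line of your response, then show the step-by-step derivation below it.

0-3(w=2) 1-2(w=4) 1-3(w=11) 1-5(w=7) 1-6(w=12) 4-6(w=17)

step 1: add edge 0-3 (w=2); MST = {0-3(w=2)}
step 2: add edge 1-2 (w=4); MST = {0-3(w=2) 1-2(w=4)}
step 3: add edge 1-5 (w=7); MST = {0-3(w=2) 1-2(w=4) 1-5(w=7)}
step 4: add edge 1-3 (w=11); MST = {0-3(w=2) 1-2(w=4) 1-3(w=11) 1-5(w=7)}
step 5: add edge 1-6 (w=12); MST = {0-3(w=2) 1-2(w=4) 1-3(w=11) 1-5(w=7) 1-6(w=12)}
step 6: add edge 4-6 (w=17); MST = {0-3(w=2) 1-2(w=4) 1-3(w=11) 1-5(w=7) 1-6(w=12) 4-6(w=17)}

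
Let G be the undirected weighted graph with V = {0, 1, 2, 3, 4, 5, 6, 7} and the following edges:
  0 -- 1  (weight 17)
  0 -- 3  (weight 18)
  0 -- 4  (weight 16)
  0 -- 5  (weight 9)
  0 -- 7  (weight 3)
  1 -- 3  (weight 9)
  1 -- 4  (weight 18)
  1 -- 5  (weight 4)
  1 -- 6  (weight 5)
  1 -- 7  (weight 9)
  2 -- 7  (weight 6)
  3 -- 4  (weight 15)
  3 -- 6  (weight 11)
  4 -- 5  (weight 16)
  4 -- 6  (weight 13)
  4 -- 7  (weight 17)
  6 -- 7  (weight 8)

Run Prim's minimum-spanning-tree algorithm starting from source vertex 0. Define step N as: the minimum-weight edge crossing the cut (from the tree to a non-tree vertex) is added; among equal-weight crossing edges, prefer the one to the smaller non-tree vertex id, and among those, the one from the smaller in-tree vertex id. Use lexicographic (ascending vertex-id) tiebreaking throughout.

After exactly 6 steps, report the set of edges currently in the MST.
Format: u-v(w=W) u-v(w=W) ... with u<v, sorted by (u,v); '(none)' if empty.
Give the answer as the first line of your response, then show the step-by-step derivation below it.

0-7(w=3) 1-3(w=9) 1-5(w=4) 1-6(w=5) 2-7(w=6) 6-7(w=8)

step 1: add edge 0-7 (w=3); MST = {0-7(w=3)}
step 2: add edge 2-7 (w=6); MST = {0-7(w=3) 2-7(w=6)}
step 3: add edge 6-7 (w=8); MST = {0-7(w=3) 2-7(w=6) 6-7(w=8)}
step 4: add edge 1-6 (w=5); MST = {0-7(w=3) 1-6(w=5) 2-7(w=6) 6-7(w=8)}
step 5: add edge 1-5 (w=4); MST = {0-7(w=3) 1-5(w=4) 1-6(w=5) 2-7(w=6) 6-7(w=8)}
step 6: add edge 1-3 (w=9); MST = {0-7(w=3) 1-3(w=9) 1-5(w=4) 1-6(w=5) 2-7(w=6) 6-7(w=8)}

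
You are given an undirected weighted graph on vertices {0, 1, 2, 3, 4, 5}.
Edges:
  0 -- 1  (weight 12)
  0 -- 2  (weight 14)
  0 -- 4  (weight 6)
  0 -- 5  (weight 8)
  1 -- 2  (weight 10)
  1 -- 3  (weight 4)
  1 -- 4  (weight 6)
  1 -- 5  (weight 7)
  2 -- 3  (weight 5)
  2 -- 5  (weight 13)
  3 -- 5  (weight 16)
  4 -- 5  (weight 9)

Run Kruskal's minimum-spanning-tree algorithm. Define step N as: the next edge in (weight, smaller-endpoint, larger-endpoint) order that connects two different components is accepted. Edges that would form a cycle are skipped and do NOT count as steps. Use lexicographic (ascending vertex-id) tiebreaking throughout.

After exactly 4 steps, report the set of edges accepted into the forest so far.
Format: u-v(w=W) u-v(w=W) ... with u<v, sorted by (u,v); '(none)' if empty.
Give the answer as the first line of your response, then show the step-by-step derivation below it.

0-4(w=6) 1-3(w=4) 1-4(w=6) 2-3(w=5)

step 1: add edge 1-3 (w=4); MST = {1-3(w=4)}
step 2: add edge 2-3 (w=5); MST = {1-3(w=4) 2-3(w=5)}
step 3: add edge 0-4 (w=6); MST = {0-4(w=6) 1-3(w=4) 2-3(w=5)}
step 4: add edge 1-4 (w=6); MST = {0-4(w=6) 1-3(w=4) 1-4(w=6) 2-3(w=5)}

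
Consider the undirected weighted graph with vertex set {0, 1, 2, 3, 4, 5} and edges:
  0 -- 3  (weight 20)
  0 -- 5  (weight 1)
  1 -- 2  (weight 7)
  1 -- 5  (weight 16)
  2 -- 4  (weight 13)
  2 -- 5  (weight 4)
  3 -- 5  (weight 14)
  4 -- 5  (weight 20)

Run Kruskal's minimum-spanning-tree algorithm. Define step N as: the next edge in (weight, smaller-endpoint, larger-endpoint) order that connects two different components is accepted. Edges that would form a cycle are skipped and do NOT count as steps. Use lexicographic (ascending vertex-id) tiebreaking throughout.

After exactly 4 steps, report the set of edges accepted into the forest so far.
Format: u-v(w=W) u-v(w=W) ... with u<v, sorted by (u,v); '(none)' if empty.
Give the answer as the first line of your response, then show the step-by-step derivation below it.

0-5(w=1) 1-2(w=7) 2-4(w=13) 2-5(w=4)

step 1: add edge 0-5 (w=1); MST = {0-5(w=1)}
step 2: add edge 2-5 (w=4); MST = {0-5(w=1) 2-5(w=4)}
step 3: add edge 1-2 (w=7); MST = {0-5(w=1) 1-2(w=7) 2-5(w=4)}
step 4: add edge 2-4 (w=13); MST = {0-5(w=1) 1-2(w=7) 2-4(w=13) 2-5(w=4)}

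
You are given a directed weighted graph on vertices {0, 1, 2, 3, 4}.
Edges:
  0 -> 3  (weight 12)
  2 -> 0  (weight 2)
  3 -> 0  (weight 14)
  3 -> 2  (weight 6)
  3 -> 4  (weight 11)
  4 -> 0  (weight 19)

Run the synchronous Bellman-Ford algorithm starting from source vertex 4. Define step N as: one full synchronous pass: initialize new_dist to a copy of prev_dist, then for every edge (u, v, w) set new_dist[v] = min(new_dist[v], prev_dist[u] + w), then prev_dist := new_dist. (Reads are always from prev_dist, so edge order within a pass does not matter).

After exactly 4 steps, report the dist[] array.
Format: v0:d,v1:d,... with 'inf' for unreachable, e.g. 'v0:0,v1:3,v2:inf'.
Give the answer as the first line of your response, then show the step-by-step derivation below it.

v0:19,v1:inf,v2:37,v3:31,v4:0

step 1: dist = v0:19,v1:inf,v2:inf,v3:inf,v4:0
step 2: dist = v0:19,v1:inf,v2:inf,v3:31,v4:0
step 3: dist = v0:19,v1:inf,v2:37,v3:31,v4:0
step 4: dist = v0:19,v1:inf,v2:37,v3:31,v4:0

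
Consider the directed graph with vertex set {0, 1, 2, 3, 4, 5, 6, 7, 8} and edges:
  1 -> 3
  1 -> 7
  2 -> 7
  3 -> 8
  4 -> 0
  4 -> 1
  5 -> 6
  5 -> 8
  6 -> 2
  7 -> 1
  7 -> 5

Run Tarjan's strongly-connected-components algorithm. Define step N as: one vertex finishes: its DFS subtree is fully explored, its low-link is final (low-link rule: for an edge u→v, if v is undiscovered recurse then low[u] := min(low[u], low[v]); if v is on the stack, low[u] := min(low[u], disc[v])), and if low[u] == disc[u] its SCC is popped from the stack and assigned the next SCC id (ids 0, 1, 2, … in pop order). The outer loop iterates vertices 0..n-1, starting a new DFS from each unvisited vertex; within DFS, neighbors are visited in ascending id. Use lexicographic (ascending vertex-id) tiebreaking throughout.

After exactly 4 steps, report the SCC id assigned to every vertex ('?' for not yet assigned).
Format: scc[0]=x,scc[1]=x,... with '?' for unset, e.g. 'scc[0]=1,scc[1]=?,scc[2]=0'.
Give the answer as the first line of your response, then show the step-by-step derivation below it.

scc[0]=0,scc[1]=?,scc[2]=?,scc[3]=2,scc[4]=?,scc[5]=?,scc[6]=?,scc[7]=?,scc[8]=1

step 1: low=(low[0]=0,low[1]=?,low[2]=?,low[3]=?,low[4]=?,low[5]=?,low[6]=?,low[7]=?,low[8]=?); scc=(scc[0]=0,scc[1]=?,scc[2]=?,scc[3]=?,scc[4]=?,scc[5]=?,scc[6]=?,scc[7]=?,scc[8]=?)
step 2: low=(low[0]=0,low[1]=1,low[2]=?,low[3]=2,low[4]=?,low[5]=?,low[6]=?,low[7]=?,low[8]=3); scc=(scc[0]=0,scc[1]=?,scc[2]=?,scc[3]=?,scc[4]=?,scc[5]=?,scc[6]=?,scc[7]=?,scc[8]=1)
step 3: low=(low[0]=0,low[1]=1,low[2]=?,low[3]=2,low[4]=?,low[5]=?,low[6]=?,low[7]=?,low[8]=3); scc=(scc[0]=0,scc[1]=?,scc[2]=?,scc[3]=2,scc[4]=?,scc[5]=?,scc[6]=?,scc[7]=?,scc[8]=1)
step 4: low=(low[0]=0,low[1]=1,low[2]=4,low[3]=2,low[4]=?,low[5]=5,low[6]=6,low[7]=1,low[8]=3); scc=(scc[0]=0,scc[1]=?,scc[2]=?,scc[3]=2,scc[4]=?,scc[5]=?,scc[6]=?,scc[7]=?,scc[8]=1)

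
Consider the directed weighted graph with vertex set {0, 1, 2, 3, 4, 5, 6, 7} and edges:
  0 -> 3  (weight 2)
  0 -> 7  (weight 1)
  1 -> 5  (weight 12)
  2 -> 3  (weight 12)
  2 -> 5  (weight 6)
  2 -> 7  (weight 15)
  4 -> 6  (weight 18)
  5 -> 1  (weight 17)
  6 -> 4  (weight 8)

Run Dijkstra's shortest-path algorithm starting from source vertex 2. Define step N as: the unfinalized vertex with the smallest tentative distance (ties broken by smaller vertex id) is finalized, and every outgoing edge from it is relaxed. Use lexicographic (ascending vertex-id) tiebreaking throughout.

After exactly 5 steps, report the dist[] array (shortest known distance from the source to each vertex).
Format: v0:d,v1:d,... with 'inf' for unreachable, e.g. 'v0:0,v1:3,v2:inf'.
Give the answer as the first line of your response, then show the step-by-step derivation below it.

v0:inf,v1:23,v2:0,v3:12,v4:inf,v5:6,v6:inf,v7:15

step 1: dist = v0:inf,v1:inf,v2:0,v3:12,v4:inf,v5:6,v6:inf,v7:15
step 2: dist = v0:inf,v1:23,v2:0,v3:12,v4:inf,v5:6,v6:inf,v7:15
step 3: dist = v0:inf,v1:23,v2:0,v3:12,v4:inf,v5:6,v6:inf,v7:15
step 4: dist = v0:inf,v1:23,v2:0,v3:12,v4:inf,v5:6,v6:inf,v7:15
step 5: dist = v0:inf,v1:23,v2:0,v3:12,v4:inf,v5:6,v6:inf,v7:15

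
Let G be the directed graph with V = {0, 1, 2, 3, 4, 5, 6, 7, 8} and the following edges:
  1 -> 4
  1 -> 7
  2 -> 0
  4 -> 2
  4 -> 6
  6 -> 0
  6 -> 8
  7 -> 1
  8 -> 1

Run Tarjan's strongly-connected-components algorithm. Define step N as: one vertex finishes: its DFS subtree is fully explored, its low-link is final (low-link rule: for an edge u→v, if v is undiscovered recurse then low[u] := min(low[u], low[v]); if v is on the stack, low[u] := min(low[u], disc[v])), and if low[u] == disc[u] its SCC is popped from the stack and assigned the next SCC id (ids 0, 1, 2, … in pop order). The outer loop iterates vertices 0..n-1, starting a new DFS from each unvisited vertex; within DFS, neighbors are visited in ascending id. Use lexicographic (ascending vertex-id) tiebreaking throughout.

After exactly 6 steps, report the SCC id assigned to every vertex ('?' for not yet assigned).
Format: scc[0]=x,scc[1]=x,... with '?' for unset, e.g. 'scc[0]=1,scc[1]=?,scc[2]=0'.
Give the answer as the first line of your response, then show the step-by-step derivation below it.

scc[0]=0,scc[1]=?,scc[2]=1,scc[3]=?,scc[4]=?,scc[5]=?,scc[6]=?,scc[7]=?,scc[8]=?

step 1: low=(low[0]=0,low[1]=?,low[2]=?,low[3]=?,low[4]=?,low[5]=?,low[6]=?,low[7]=?,low[8]=?); scc=(scc[0]=0,scc[1]=?,scc[2]=?,scc[3]=?,scc[4]=?,scc[5]=?,scc[6]=?,scc[7]=?,scc[8]=?)
step 2: low=(low[0]=0,low[1]=1,low[2]=3,low[3]=?,low[4]=2,low[5]=?,low[6]=?,low[7]=?,low[8]=?); scc=(scc[0]=0,scc[1]=?,scc[2]=1,scc[3]=?,scc[4]=?,scc[5]=?,scc[6]=?,scc[7]=?,scc[8]=?)
step 3: low=(low[0]=0,low[1]=1,low[2]=3,low[3]=?,low[4]=2,low[5]=?,low[6]=4,low[7]=?,low[8]=1); scc=(scc[0]=0,scc[1]=?,scc[2]=1,scc[3]=?,scc[4]=?,scc[5]=?,scc[6]=?,scc[7]=?,scc[8]=?)
step 4: low=(low[0]=0,low[1]=1,low[2]=3,low[3]=?,low[4]=2,low[5]=?,low[6]=1,low[7]=?,low[8]=1); scc=(scc[0]=0,scc[1]=?,scc[2]=1,scc[3]=?,scc[4]=?,scc[5]=?,scc[6]=?,scc[7]=?,scc[8]=?)
step 5: low=(low[0]=0,low[1]=1,low[2]=3,low[3]=?,low[4]=1,low[5]=?,low[6]=1,low[7]=?,low[8]=1); scc=(scc[0]=0,scc[1]=?,scc[2]=1,scc[3]=?,scc[4]=?,scc[5]=?,scc[6]=?,scc[7]=?,scc[8]=?)
step 6: low=(low[0]=0,low[1]=1,low[2]=3,low[3]=?,low[4]=1,low[5]=?,low[6]=1,low[7]=1,low[8]=1); scc=(scc[0]=0,scc[1]=?,scc[2]=1,scc[3]=?,scc[4]=?,scc[5]=?,scc[6]=?,scc[7]=?,scc[8]=?)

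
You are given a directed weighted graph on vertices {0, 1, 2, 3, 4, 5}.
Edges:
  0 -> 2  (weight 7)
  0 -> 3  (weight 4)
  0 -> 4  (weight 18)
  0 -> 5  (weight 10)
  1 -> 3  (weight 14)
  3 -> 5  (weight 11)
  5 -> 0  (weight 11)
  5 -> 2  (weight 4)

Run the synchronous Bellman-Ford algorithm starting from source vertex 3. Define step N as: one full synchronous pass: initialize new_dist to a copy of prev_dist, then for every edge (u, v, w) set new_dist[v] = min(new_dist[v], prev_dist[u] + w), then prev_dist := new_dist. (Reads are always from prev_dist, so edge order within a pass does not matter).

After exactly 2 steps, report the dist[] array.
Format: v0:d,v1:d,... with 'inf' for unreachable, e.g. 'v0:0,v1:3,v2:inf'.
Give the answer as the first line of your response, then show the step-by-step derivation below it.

v0:22,v1:inf,v2:15,v3:0,v4:inf,v5:11

step 1: dist = v0:inf,v1:inf,v2:inf,v3:0,v4:inf,v5:11
step 2: dist = v0:22,v1:inf,v2:15,v3:0,v4:inf,v5:11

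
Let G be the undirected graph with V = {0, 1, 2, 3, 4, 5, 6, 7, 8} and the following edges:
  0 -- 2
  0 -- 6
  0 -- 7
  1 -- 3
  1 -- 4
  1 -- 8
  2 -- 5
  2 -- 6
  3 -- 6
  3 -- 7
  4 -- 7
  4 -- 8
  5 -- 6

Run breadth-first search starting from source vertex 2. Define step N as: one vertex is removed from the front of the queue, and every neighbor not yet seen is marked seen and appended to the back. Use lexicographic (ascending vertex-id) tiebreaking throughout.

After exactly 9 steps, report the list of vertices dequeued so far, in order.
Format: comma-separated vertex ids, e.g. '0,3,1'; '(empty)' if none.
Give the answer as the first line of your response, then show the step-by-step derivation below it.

2,0,5,6,7,3,4,1,8

step 1: dequeue 2; queue=[0,5,6]; order=2
step 2: dequeue 0; queue=[5,6,7]; order=2,0
step 3: dequeue 5; queue=[6,7]; order=2,0,5
step 4: dequeue 6; queue=[7,3]; order=2,0,5,6
step 5: dequeue 7; queue=[3,4]; order=2,0,5,6,7
step 6: dequeue 3; queue=[4,1]; order=2,0,5,6,7,3
step 7: dequeue 4; queue=[1,8]; order=2,0,5,6,7,3,4
step 8: dequeue 1; queue=[8]; order=2,0,5,6,7,3,4,1
step 9: dequeue 8; queue=[(empty)]; order=2,0,5,6,7,3,4,1,8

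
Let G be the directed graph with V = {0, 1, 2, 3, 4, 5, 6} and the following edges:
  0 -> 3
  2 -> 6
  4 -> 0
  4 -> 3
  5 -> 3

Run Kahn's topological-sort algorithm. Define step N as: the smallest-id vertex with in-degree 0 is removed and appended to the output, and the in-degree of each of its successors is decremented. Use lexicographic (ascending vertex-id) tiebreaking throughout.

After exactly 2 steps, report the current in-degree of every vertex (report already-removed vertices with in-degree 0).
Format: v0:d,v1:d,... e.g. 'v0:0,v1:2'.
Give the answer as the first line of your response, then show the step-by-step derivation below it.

v0:1,v1:0,v2:0,v3:3,v4:0,v5:0,v6:0

step 1: output 1; order=[1]; indeg=(1,0,0,3,0,0,1)
step 2: output 2; order=[1,2]; indeg=(1,0,0,3,0,0,0)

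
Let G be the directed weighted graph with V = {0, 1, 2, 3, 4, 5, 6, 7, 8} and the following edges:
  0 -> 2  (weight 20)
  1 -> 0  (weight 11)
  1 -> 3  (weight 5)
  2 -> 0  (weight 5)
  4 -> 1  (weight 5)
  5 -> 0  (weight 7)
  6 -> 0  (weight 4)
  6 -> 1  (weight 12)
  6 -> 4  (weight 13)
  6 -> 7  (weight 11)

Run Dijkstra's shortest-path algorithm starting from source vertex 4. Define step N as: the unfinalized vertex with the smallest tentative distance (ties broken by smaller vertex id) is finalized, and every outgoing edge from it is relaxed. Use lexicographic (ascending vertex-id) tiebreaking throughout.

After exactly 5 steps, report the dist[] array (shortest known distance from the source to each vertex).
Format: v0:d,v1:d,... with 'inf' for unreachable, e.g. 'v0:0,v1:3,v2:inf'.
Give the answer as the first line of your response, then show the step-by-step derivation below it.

v0:16,v1:5,v2:36,v3:10,v4:0,v5:inf,v6:inf,v7:inf,v8:inf

step 1: dist = v0:inf,v1:5,v2:inf,v3:inf,v4:0,v5:inf,v6:inf,v7:inf,v8:inf
step 2: dist = v0:16,v1:5,v2:inf,v3:10,v4:0,v5:inf,v6:inf,v7:inf,v8:inf
step 3: dist = v0:16,v1:5,v2:inf,v3:10,v4:0,v5:inf,v6:inf,v7:inf,v8:inf
step 4: dist = v0:16,v1:5,v2:36,v3:10,v4:0,v5:inf,v6:inf,v7:inf,v8:inf
step 5: dist = v0:16,v1:5,v2:36,v3:10,v4:0,v5:inf,v6:inf,v7:inf,v8:inf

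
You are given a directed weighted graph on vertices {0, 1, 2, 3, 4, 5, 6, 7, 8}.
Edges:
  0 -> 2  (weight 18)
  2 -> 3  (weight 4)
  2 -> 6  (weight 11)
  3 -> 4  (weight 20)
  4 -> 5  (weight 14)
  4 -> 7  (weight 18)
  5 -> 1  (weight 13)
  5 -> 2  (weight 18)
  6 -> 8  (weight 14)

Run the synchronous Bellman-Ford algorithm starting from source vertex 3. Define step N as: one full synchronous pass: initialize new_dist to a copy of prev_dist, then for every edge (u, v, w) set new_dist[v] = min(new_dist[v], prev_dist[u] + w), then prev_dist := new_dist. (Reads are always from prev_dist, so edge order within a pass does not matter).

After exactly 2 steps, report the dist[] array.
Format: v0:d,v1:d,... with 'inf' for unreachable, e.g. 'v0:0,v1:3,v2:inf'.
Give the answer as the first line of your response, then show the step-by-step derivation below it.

v0:inf,v1:inf,v2:inf,v3:0,v4:20,v5:34,v6:inf,v7:38,v8:inf

step 1: dist = v0:inf,v1:inf,v2:inf,v3:0,v4:20,v5:inf,v6:inf,v7:inf,v8:inf
step 2: dist = v0:inf,v1:inf,v2:inf,v3:0,v4:20,v5:34,v6:inf,v7:38,v8:inf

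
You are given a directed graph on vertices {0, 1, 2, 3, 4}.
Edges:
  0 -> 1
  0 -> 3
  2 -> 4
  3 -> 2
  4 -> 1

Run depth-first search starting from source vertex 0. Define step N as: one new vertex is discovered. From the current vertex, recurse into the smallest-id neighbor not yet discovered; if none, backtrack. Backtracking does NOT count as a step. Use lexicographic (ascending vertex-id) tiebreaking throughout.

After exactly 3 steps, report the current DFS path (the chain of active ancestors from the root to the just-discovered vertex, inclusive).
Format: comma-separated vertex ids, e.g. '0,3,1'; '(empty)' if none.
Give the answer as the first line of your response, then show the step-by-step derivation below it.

0,3

step 1: discover 0; path=0; order=0
step 2: discover 1; path=0>1; order=0,1
step 3: discover 3; path=0>3; order=0,1,3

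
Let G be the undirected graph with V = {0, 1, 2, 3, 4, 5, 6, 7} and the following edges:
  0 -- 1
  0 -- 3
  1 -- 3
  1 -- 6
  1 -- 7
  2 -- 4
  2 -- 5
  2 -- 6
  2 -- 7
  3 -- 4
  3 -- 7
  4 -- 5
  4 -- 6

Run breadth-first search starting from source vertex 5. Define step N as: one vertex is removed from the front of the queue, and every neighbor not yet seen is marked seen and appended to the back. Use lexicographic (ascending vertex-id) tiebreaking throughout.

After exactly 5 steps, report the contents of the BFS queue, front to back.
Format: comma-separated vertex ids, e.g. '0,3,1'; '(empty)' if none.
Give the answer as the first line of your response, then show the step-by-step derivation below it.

3,1

step 1: dequeue 5; queue=[2,4]; order=5
step 2: dequeue 2; queue=[4,6,7]; order=5,2
step 3: dequeue 4; queue=[6,7,3]; order=5,2,4
step 4: dequeue 6; queue=[7,3,1]; order=5,2,4,6
step 5: dequeue 7; queue=[3,1]; order=5,2,4,6,7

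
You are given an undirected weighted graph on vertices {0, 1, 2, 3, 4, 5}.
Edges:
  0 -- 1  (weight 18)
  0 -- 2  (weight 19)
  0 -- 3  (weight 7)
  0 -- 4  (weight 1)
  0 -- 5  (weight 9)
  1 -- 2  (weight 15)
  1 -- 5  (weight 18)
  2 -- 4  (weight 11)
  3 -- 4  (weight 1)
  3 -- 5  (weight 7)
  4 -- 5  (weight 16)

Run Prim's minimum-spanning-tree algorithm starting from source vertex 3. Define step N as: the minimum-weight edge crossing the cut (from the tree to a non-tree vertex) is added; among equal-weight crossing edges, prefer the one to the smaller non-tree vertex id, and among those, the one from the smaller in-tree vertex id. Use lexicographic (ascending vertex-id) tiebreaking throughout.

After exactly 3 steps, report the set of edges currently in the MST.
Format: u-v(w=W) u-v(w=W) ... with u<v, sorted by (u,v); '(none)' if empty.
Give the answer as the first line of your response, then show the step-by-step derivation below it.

0-4(w=1) 3-4(w=1) 3-5(w=7)

step 1: add edge 3-4 (w=1); MST = {3-4(w=1)}
step 2: add edge 0-4 (w=1); MST = {0-4(w=1) 3-4(w=1)}
step 3: add edge 3-5 (w=7); MST = {0-4(w=1) 3-4(w=1) 3-5(w=7)}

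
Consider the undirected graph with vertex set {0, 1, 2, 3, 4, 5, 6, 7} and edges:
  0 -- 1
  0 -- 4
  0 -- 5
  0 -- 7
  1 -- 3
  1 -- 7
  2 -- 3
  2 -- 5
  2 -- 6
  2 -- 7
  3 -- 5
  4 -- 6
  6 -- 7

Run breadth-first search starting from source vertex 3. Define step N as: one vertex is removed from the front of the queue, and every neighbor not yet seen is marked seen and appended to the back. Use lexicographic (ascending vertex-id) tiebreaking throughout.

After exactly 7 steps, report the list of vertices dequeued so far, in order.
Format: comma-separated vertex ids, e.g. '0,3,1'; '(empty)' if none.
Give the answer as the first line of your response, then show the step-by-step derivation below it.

3,1,2,5,0,7,6

step 1: dequeue 3; queue=[1,2,5]; order=3
step 2: dequeue 1; queue=[2,5,0,7]; order=3,1
step 3: dequeue 2; queue=[5,0,7,6]; order=3,1,2
step 4: dequeue 5; queue=[0,7,6]; order=3,1,2,5
step 5: dequeue 0; queue=[7,6,4]; order=3,1,2,5,0
step 6: dequeue 7; queue=[6,4]; order=3,1,2,5,0,7
step 7: dequeue 6; queue=[4]; order=3,1,2,5,0,7,6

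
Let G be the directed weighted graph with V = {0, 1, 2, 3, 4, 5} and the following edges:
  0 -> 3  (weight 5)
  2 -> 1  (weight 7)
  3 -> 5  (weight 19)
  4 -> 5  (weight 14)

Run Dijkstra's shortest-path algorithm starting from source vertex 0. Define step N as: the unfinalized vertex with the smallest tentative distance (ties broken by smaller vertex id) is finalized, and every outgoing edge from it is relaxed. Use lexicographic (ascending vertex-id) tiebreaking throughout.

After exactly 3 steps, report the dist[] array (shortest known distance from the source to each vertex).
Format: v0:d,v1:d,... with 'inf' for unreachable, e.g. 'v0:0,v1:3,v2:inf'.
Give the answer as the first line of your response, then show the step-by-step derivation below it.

v0:0,v1:inf,v2:inf,v3:5,v4:inf,v5:24

step 1: dist = v0:0,v1:inf,v2:inf,v3:5,v4:inf,v5:inf
step 2: dist = v0:0,v1:inf,v2:inf,v3:5,v4:inf,v5:24
step 3: dist = v0:0,v1:inf,v2:inf,v3:5,v4:inf,v5:24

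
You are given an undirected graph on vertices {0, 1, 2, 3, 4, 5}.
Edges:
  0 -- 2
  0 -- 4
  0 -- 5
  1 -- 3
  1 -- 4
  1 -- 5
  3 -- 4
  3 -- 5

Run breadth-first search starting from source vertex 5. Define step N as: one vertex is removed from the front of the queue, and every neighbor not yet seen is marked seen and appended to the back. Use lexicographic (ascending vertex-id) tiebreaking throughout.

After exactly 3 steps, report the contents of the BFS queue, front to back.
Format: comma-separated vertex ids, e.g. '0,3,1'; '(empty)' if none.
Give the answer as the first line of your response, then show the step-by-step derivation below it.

3,2,4

step 1: dequeue 5; queue=[0,1,3]; order=5
step 2: dequeue 0; queue=[1,3,2,4]; order=5,0
step 3: dequeue 1; queue=[3,2,4]; order=5,0,1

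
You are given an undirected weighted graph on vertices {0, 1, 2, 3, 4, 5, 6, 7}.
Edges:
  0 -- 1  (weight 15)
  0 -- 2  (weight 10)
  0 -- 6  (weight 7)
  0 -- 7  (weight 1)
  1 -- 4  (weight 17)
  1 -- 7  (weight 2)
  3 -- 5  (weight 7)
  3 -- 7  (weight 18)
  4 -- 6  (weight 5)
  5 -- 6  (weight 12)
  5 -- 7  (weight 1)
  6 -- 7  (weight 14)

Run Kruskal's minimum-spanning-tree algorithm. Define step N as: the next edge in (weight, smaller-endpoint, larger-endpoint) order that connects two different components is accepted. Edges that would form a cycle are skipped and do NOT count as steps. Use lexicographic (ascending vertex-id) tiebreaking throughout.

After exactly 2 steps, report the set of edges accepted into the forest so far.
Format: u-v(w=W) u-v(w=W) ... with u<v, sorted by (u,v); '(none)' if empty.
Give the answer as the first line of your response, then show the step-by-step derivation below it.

0-7(w=1) 5-7(w=1)

step 1: add edge 0-7 (w=1); MST = {0-7(w=1)}
step 2: add edge 5-7 (w=1); MST = {0-7(w=1) 5-7(w=1)}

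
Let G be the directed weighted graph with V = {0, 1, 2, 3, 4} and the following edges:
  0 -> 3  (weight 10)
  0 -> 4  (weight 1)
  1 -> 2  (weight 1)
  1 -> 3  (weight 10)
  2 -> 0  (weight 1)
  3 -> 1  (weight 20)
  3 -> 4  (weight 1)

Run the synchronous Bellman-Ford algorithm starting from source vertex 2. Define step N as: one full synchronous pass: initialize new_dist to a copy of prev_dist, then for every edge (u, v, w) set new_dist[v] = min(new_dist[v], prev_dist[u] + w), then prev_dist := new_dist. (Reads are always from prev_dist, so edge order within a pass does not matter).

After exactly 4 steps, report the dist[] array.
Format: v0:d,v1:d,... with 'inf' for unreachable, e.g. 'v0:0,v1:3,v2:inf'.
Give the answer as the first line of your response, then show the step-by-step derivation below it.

v0:1,v1:31,v2:0,v3:11,v4:2

step 1: dist = v0:1,v1:inf,v2:0,v3:inf,v4:inf
step 2: dist = v0:1,v1:inf,v2:0,v3:11,v4:2
step 3: dist = v0:1,v1:31,v2:0,v3:11,v4:2
step 4: dist = v0:1,v1:31,v2:0,v3:11,v4:2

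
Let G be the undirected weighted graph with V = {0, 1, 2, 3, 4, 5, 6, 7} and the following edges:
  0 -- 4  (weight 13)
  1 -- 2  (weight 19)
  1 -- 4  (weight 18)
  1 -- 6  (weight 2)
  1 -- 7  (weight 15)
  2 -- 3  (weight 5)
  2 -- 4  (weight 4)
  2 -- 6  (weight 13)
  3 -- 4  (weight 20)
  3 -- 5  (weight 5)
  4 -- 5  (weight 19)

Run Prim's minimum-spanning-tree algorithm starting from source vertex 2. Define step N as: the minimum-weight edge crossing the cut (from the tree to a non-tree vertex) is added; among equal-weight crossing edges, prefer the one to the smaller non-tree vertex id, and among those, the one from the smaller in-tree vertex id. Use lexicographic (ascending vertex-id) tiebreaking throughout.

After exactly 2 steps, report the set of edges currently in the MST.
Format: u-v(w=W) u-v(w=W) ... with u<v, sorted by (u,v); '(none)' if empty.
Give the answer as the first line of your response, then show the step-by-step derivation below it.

2-3(w=5) 2-4(w=4)

step 1: add edge 2-4 (w=4); MST = {2-4(w=4)}
step 2: add edge 2-3 (w=5); MST = {2-3(w=5) 2-4(w=4)}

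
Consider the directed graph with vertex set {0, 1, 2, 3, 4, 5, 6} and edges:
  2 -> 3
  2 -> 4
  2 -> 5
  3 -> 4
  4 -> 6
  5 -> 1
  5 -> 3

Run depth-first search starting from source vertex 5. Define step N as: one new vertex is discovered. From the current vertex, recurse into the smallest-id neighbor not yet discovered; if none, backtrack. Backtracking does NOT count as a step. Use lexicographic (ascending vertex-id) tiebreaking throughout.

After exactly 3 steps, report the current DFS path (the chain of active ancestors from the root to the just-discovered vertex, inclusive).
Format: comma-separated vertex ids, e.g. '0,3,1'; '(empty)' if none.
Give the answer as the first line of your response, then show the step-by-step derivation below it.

5,3

step 1: discover 5; path=5; order=5
step 2: discover 1; path=5>1; order=5,1
step 3: discover 3; path=5>3; order=5,1,3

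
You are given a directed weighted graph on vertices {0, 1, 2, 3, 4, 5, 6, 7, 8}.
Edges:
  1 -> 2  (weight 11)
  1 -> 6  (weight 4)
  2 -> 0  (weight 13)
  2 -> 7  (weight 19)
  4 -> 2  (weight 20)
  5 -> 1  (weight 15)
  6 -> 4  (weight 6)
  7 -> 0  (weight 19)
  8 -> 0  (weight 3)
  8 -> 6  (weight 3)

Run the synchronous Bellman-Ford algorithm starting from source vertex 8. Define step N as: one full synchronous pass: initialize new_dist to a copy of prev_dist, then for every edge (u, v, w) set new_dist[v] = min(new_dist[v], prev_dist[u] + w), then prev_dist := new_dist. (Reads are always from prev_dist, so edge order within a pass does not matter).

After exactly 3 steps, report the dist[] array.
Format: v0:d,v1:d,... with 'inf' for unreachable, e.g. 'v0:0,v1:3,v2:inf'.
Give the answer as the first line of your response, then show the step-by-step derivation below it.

v0:3,v1:inf,v2:29,v3:inf,v4:9,v5:inf,v6:3,v7:inf,v8:0

step 1: dist = v0:3,v1:inf,v2:inf,v3:inf,v4:inf,v5:inf,v6:3,v7:inf,v8:0
step 2: dist = v0:3,v1:inf,v2:inf,v3:inf,v4:9,v5:inf,v6:3,v7:inf,v8:0
step 3: dist = v0:3,v1:inf,v2:29,v3:inf,v4:9,v5:inf,v6:3,v7:inf,v8:0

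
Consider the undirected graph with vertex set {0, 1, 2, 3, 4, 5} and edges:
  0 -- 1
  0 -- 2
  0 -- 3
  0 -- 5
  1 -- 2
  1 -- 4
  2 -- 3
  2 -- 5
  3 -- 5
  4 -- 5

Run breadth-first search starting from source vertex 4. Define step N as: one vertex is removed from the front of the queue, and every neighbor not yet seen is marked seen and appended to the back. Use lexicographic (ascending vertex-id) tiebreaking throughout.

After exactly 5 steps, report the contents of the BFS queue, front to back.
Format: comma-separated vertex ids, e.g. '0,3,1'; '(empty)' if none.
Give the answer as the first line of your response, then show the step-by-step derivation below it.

3

step 1: dequeue 4; queue=[1,5]; order=4
step 2: dequeue 1; queue=[5,0,2]; order=4,1
step 3: dequeue 5; queue=[0,2,3]; order=4,1,5
step 4: dequeue 0; queue=[2,3]; order=4,1,5,0
step 5: dequeue 2; queue=[3]; order=4,1,5,0,2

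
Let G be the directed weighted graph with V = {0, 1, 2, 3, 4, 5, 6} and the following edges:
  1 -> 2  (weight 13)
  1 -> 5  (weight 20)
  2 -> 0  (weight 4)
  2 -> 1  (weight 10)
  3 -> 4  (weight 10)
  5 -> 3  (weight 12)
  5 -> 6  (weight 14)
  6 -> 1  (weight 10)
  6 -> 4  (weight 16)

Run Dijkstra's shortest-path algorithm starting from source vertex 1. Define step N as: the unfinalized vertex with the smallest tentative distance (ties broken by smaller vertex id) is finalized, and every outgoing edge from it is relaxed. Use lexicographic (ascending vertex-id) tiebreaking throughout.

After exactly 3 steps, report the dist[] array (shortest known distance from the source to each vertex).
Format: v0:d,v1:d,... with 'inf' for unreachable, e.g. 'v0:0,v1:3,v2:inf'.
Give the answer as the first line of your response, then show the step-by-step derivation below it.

v0:17,v1:0,v2:13,v3:inf,v4:inf,v5:20,v6:inf

step 1: dist = v0:inf,v1:0,v2:13,v3:inf,v4:inf,v5:20,v6:inf
step 2: dist = v0:17,v1:0,v2:13,v3:inf,v4:inf,v5:20,v6:inf
step 3: dist = v0:17,v1:0,v2:13,v3:inf,v4:inf,v5:20,v6:inf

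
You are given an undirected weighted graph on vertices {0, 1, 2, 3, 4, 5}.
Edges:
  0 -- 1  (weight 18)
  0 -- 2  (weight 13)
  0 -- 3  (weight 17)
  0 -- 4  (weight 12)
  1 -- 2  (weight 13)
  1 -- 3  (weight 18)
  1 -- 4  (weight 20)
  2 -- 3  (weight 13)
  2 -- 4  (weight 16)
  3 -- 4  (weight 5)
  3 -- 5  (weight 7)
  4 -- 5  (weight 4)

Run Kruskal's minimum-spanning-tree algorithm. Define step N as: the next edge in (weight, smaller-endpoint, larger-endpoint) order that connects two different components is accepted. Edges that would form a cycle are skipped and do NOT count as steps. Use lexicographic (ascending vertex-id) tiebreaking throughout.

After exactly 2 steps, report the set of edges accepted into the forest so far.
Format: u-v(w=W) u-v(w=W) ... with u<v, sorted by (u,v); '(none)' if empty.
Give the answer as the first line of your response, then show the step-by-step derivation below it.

3-4(w=5) 4-5(w=4)

step 1: add edge 4-5 (w=4); MST = {4-5(w=4)}
step 2: add edge 3-4 (w=5); MST = {3-4(w=5) 4-5(w=4)}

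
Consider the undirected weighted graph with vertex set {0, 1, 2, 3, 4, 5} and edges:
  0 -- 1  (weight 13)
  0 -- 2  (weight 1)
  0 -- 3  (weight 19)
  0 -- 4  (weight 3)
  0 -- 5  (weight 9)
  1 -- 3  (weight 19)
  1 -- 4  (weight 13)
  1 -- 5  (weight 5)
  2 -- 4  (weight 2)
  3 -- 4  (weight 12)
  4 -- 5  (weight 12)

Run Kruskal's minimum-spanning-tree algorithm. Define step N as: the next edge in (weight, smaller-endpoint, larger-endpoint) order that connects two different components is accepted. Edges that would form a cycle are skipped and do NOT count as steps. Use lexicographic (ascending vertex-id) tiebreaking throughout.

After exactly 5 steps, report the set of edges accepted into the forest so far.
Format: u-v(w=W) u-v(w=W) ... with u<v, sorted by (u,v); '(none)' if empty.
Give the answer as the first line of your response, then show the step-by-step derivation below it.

0-2(w=1) 0-5(w=9) 1-5(w=5) 2-4(w=2) 3-4(w=12)

step 1: add edge 0-2 (w=1); MST = {0-2(w=1)}
step 2: add edge 2-4 (w=2); MST = {0-2(w=1) 2-4(w=2)}
step 3: add edge 1-5 (w=5); MST = {0-2(w=1) 1-5(w=5) 2-4(w=2)}
step 4: add edge 0-5 (w=9); MST = {0-2(w=1) 0-5(w=9) 1-5(w=5) 2-4(w=2)}
step 5: add edge 3-4 (w=12); MST = {0-2(w=1) 0-5(w=9) 1-5(w=5) 2-4(w=2) 3-4(w=12)}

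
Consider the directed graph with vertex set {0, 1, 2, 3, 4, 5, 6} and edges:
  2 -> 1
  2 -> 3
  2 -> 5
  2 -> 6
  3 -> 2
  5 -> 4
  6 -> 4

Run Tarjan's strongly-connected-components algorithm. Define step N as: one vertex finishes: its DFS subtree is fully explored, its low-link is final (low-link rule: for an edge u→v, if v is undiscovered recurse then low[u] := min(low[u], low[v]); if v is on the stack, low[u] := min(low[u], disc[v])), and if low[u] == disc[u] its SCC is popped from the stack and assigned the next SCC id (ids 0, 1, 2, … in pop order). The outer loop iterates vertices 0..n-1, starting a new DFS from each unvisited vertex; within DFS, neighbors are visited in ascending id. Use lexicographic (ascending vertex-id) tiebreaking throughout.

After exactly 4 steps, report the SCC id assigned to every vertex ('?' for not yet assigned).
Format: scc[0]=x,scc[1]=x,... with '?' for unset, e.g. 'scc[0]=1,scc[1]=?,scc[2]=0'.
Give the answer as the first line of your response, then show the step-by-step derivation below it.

scc[0]=0,scc[1]=1,scc[2]=?,scc[3]=?,scc[4]=2,scc[5]=?,scc[6]=?

step 1: low=(low[0]=0,low[1]=?,low[2]=?,low[3]=?,low[4]=?,low[5]=?,low[6]=?); scc=(scc[0]=0,scc[1]=?,scc[2]=?,scc[3]=?,scc[4]=?,scc[5]=?,scc[6]=?)
step 2: low=(low[0]=0,low[1]=1,low[2]=?,low[3]=?,low[4]=?,low[5]=?,low[6]=?); scc=(scc[0]=0,scc[1]=1,scc[2]=?,scc[3]=?,scc[4]=?,scc[5]=?,scc[6]=?)
step 3: low=(low[0]=0,low[1]=1,low[2]=2,low[3]=2,low[4]=?,low[5]=?,low[6]=?); scc=(scc[0]=0,scc[1]=1,scc[2]=?,scc[3]=?,scc[4]=?,scc[5]=?,scc[6]=?)
step 4: low=(low[0]=0,low[1]=1,low[2]=2,low[3]=2,low[4]=5,low[5]=4,low[6]=?); scc=(scc[0]=0,scc[1]=1,scc[2]=?,scc[3]=?,scc[4]=2,scc[5]=?,scc[6]=?)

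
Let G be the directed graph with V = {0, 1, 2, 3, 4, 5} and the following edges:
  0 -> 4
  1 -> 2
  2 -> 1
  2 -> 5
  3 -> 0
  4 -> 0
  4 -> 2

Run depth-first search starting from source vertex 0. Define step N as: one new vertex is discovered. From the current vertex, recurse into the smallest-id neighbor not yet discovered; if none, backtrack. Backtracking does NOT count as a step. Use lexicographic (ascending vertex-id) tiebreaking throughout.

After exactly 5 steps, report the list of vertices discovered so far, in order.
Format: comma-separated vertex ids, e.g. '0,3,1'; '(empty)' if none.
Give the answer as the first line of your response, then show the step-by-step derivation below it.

0,4,2,1,5

step 1: discover 0; path=0; order=0
step 2: discover 4; path=0>4; order=0,4
step 3: discover 2; path=0>4>2; order=0,4,2
step 4: discover 1; path=0>4>2>1; order=0,4,2,1
step 5: discover 5; path=0>4>2>5; order=0,4,2,1,5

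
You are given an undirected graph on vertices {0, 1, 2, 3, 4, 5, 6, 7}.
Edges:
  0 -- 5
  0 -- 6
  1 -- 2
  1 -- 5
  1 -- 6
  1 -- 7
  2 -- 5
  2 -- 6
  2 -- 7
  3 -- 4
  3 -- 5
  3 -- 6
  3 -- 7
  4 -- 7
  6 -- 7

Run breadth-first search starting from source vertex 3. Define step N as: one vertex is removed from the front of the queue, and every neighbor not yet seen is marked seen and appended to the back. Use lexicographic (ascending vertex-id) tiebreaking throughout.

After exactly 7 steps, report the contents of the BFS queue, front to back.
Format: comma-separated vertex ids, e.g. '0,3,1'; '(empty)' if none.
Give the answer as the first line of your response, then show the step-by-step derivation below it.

2

step 1: dequeue 3; queue=[4,5,6,7]; order=3
step 2: dequeue 4; queue=[5,6,7]; order=3,4
step 3: dequeue 5; queue=[6,7,0,1,2]; order=3,4,5
step 4: dequeue 6; queue=[7,0,1,2]; order=3,4,5,6
step 5: dequeue 7; queue=[0,1,2]; order=3,4,5,6,7
step 6: dequeue 0; queue=[1,2]; order=3,4,5,6,7,0
step 7: dequeue 1; queue=[2]; order=3,4,5,6,7,0,1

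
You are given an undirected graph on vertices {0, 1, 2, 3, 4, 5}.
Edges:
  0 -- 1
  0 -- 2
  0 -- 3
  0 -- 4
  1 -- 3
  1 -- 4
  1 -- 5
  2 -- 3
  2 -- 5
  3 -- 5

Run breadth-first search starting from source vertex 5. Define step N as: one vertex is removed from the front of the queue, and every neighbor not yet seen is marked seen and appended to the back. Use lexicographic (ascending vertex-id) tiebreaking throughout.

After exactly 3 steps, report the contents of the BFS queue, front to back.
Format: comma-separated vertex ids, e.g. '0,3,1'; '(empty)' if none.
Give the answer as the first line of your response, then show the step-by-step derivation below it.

3,0,4

step 1: dequeue 5; queue=[1,2,3]; order=5
step 2: dequeue 1; queue=[2,3,0,4]; order=5,1
step 3: dequeue 2; queue=[3,0,4]; order=5,1,2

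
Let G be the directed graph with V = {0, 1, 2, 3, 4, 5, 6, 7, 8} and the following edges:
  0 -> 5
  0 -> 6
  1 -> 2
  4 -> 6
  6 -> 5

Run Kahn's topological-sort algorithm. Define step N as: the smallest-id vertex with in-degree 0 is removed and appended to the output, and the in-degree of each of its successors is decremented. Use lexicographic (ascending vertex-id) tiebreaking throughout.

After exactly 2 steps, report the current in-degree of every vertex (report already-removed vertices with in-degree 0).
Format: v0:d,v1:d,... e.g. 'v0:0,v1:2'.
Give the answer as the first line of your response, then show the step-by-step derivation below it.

v0:0,v1:0,v2:0,v3:0,v4:0,v5:1,v6:1,v7:0,v8:0

step 1: output 0; order=[0]; indeg=(0,0,1,0,0,1,1,0,0)
step 2: output 1; order=[0,1]; indeg=(0,0,0,0,0,1,1,0,0)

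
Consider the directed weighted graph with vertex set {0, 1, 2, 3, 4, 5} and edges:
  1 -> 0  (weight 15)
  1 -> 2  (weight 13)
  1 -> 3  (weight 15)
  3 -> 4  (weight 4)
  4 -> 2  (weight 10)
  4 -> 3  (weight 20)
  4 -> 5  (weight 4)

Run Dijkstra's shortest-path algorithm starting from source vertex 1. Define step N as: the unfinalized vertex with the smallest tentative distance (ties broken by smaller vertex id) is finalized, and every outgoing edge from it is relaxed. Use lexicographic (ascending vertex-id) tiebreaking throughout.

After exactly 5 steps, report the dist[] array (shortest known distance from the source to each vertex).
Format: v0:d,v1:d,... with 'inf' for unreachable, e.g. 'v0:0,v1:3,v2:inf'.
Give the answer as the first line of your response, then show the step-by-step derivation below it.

v0:15,v1:0,v2:13,v3:15,v4:19,v5:23

step 1: dist = v0:15,v1:0,v2:13,v3:15,v4:inf,v5:inf
step 2: dist = v0:15,v1:0,v2:13,v3:15,v4:inf,v5:inf
step 3: dist = v0:15,v1:0,v2:13,v3:15,v4:inf,v5:inf
step 4: dist = v0:15,v1:0,v2:13,v3:15,v4:19,v5:inf
step 5: dist = v0:15,v1:0,v2:13,v3:15,v4:19,v5:23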